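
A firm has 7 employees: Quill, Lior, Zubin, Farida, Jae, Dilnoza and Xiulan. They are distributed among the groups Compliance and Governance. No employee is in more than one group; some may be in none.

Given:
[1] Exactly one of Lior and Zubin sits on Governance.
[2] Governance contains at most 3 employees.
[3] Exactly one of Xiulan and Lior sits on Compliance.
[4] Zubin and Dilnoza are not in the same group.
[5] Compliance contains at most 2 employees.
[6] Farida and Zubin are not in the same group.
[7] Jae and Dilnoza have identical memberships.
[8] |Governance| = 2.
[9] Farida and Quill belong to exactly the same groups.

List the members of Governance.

Governance = {Xiulan, Zubin}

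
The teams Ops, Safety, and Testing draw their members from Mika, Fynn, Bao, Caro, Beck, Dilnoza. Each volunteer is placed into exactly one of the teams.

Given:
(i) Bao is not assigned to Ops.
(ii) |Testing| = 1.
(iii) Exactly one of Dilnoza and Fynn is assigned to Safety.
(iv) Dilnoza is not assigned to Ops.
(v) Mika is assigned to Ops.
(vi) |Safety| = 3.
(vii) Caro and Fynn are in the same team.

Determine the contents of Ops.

Ops = {Beck, Mika}

From (i): Bao ∉ Ops.
From (iv): Dilnoza ∉ Ops.
From (v): Mika ∈ Ops.
Suppose Fynn ∈ Ops: no assignment then satisfies all the clues, so Fynn ∉ Ops.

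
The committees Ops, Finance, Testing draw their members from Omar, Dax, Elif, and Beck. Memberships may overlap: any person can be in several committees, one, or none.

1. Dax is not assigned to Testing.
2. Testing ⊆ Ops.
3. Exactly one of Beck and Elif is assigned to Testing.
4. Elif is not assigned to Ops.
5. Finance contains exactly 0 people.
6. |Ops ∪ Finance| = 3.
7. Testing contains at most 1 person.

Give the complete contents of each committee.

From (1): Dax ∉ Testing.
From (4): Elif ∉ Ops.
(2) contrapositive: Elif ∉ Testing.
(3) (exactly one): Beck ∈ Testing.
(5): Finance already has 0, so the rest are out.
(7): Testing already has 1, so the rest are out.
(2) with Beck ∈ Testing: Beck ∈ Ops.
Suppose Omar ∉ Ops: no assignment then satisfies all the clues, so Omar ∈ Ops.

Ops = {Beck, Dax, Omar}; Finance = {}; Testing = {Beck}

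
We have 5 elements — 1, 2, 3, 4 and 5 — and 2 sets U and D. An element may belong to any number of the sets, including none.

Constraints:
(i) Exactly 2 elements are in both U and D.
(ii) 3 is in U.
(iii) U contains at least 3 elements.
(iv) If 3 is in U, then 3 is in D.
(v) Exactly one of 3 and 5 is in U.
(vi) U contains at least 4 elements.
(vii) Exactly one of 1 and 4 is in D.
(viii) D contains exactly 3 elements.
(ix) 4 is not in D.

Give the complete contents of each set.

U = {1, 2, 3, 4}; D = {1, 3, 5}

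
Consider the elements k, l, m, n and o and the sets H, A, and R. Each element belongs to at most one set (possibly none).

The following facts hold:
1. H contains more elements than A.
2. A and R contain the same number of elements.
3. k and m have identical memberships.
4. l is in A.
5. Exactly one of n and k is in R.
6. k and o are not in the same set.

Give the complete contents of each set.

H = {k, m}; A = {l}; R = {n}

From (4): l ∈ A.
Suppose k ∉ H: no assignment then satisfies all the clues, so k ∈ H.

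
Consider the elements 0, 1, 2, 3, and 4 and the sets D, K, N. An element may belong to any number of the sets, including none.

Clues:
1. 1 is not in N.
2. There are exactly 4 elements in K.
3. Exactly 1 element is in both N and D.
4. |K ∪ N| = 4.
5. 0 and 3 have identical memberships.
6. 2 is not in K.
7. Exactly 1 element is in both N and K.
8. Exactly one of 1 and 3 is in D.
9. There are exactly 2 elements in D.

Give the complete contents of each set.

D = {1, 4}; K = {0, 1, 3, 4}; N = {4}

From (1): 1 ∉ N.
From (6): 2 ∉ K.
(2): only 4 candidates remain for K, so all are in.
Suppose 0 ∈ D: no assignment then satisfies all the clues, so 0 ∉ D.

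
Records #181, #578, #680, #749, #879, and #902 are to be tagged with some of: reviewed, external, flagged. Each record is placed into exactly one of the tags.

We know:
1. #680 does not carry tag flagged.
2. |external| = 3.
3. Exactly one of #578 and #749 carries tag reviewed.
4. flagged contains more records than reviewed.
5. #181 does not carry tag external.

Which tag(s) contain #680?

#680: external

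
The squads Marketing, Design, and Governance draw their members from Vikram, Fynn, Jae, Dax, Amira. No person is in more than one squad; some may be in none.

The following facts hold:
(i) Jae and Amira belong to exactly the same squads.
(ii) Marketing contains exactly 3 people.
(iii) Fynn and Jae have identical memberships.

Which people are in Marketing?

Marketing = {Amira, Fynn, Jae}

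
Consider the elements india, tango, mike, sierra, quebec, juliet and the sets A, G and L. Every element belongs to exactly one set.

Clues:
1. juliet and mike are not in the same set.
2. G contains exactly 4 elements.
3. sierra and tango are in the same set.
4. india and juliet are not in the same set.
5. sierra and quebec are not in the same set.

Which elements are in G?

G = {india, mike, sierra, tango}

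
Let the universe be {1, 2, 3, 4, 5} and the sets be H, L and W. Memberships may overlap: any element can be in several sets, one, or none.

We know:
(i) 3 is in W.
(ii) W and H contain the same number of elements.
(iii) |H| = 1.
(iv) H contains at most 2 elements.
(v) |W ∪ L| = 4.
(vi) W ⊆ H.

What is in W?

From (i): 3 ∈ W.
(vi) with 3 ∈ W: 3 ∈ H.
(iii): H already has 1, so the rest are out.
(vi) contrapositive: 1 ∉ W.
(vi) contrapositive: 2 ∉ W.
(vi) contrapositive: 4 ∉ W.
(vi) contrapositive: 5 ∉ W.

W = {3}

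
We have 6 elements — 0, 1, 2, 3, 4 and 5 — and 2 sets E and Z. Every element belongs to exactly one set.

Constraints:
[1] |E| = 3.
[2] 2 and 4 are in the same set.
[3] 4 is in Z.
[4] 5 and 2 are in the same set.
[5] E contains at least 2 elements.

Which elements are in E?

From (3): 4 ∈ Z.
(2): 2 matches 4: 2 ∉ E.
(2): 2 matches 4: 2 ∈ Z.
(4): 5 matches 2: 5 ∉ E.
(4): 5 matches 2: 5 ∈ Z.
(1): only 3 candidates remain for E, so all are in.

E = {0, 1, 3}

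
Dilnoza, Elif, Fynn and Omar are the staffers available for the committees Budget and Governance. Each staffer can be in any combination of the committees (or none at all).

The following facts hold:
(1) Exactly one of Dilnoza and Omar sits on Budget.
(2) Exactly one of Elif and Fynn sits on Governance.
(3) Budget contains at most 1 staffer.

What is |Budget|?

1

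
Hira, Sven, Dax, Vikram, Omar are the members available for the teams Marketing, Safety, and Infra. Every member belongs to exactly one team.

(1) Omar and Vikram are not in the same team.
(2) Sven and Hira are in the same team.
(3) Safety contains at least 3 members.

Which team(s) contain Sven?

Sven: Safety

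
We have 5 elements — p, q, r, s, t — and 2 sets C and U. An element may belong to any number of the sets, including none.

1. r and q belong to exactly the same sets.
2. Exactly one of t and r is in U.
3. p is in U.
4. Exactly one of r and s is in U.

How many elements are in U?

3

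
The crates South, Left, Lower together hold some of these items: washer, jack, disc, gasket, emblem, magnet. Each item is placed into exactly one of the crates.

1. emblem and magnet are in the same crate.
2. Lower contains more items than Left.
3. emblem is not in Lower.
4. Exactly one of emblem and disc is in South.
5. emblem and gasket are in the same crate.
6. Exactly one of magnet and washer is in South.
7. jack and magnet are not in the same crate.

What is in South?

South = {emblem, gasket, magnet}

From (3): emblem ∉ Lower.
(1): magnet matches emblem: magnet ∉ Lower.
(5): gasket matches emblem: gasket ∉ Lower.
Suppose washer ∈ South: no assignment then satisfies all the clues, so washer ∉ South.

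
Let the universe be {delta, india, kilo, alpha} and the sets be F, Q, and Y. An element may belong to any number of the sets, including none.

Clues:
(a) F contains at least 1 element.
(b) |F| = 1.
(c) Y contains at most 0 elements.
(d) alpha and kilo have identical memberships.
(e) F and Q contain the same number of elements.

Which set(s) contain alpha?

alpha: none

(c): Y already has 0, so the rest are out.
Suppose alpha ∈ F: no assignment then satisfies all the clues, so alpha ∉ F.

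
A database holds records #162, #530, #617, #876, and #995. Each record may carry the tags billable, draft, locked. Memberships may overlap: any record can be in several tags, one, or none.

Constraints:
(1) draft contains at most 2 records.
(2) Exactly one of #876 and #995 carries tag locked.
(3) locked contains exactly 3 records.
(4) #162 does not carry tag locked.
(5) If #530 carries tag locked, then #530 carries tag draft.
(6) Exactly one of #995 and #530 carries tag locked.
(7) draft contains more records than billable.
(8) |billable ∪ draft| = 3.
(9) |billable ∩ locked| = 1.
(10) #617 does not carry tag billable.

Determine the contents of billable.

billable = {#876}

From (4): #162 ∉ locked.
From (10): #617 ∉ billable.
Suppose #162 ∈ billable: no assignment then satisfies all the clues, so #162 ∉ billable.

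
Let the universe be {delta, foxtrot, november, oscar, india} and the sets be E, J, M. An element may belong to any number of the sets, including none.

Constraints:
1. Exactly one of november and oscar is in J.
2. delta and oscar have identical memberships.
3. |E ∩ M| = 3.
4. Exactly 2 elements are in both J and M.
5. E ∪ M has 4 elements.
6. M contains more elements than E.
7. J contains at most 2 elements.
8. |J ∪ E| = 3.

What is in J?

J = {delta, oscar}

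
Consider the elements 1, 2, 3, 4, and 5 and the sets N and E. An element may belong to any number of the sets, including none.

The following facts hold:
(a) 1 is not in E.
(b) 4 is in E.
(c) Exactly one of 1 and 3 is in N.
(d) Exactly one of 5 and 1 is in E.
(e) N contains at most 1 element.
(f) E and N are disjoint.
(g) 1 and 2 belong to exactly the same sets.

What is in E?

E = {4, 5}

From (a): 1 ∉ E.
From (b): 4 ∈ E.
(d) (exactly one): 5 ∈ E.
(f) (disjoint): 4 ∉ N.
(f) (disjoint): 5 ∉ N.
(g): 2 matches 1: 2 ∉ E.
Suppose 3 ∈ E: no assignment then satisfies all the clues, so 3 ∉ E.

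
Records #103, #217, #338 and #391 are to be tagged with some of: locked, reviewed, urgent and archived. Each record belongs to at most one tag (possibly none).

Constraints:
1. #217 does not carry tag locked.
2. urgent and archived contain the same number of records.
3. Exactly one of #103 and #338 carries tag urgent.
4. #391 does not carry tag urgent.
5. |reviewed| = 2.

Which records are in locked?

locked = {}

From (1): #217 ∉ locked.
From (4): #391 ∉ urgent.
Suppose #103 ∈ locked: no assignment then satisfies all the clues, so #103 ∉ locked.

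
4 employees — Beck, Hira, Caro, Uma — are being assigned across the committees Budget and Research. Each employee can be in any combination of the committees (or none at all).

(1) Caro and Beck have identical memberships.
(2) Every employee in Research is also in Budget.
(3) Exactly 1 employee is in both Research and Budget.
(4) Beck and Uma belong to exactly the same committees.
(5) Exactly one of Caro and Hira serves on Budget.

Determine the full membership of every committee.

Budget = {Hira}; Research = {Hira}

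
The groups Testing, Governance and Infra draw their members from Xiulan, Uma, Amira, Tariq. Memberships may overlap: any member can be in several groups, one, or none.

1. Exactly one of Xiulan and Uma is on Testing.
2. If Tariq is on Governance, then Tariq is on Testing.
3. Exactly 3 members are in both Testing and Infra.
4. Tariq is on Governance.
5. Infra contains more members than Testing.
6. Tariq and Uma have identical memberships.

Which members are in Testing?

Testing = {Amira, Tariq, Uma}

From (4): Tariq ∈ Governance.
(2): Tariq ∈ Testing.
(6): Uma matches Tariq: Uma ∈ Testing.
(6): Uma matches Tariq: Uma ∈ Governance.
(1) (exactly one): Xiulan ∉ Testing.
Suppose Amira ∉ Testing: no assignment then satisfies all the clues, so Amira ∈ Testing.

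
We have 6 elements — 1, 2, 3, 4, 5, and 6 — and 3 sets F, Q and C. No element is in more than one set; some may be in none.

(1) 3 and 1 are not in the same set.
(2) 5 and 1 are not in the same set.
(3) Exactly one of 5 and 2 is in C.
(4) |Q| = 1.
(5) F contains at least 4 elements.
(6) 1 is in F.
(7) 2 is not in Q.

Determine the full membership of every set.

F = {1, 2, 4, 6}; Q = {3}; C = {5}

From (6): 1 ∈ F.
From (7): 2 ∉ Q.
(1): 3 ∉ F.
(2): 5 ∉ F.
(5): only 4 candidates remain for F, so all are in.
(3) (exactly one): 5 ∈ C.
(4): only 1 candidates remain for Q, so all are in.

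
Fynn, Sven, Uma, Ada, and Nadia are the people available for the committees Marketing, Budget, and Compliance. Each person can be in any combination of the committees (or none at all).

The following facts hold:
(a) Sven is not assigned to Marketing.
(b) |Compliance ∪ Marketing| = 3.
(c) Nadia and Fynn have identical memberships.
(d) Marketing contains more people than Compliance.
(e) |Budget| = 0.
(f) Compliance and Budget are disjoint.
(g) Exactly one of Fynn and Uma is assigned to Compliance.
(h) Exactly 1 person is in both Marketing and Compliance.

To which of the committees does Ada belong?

Ada: none

From (a): Sven ∉ Marketing.
(e): Budget already has 0, so the rest are out.
Suppose Ada ∈ Marketing: no assignment then satisfies all the clues, so Ada ∉ Marketing.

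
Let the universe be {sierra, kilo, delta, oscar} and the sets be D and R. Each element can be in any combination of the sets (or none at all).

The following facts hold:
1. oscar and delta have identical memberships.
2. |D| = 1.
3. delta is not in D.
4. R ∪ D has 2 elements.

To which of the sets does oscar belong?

oscar: none

From (3): delta ∉ D.
(1): oscar matches delta: oscar ∉ D.
Suppose oscar ∈ R: no assignment then satisfies all the clues, so oscar ∉ R.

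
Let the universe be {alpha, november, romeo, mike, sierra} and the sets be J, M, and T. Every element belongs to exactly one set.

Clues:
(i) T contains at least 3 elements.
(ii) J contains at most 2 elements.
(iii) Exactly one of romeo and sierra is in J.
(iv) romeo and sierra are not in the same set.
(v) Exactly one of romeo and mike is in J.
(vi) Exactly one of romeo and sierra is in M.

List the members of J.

J = {romeo}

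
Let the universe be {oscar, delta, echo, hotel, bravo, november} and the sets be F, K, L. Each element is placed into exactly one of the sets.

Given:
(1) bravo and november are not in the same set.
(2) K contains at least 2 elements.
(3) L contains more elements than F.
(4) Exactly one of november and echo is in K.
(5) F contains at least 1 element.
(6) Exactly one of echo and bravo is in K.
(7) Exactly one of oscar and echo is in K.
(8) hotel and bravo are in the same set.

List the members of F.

F = {november}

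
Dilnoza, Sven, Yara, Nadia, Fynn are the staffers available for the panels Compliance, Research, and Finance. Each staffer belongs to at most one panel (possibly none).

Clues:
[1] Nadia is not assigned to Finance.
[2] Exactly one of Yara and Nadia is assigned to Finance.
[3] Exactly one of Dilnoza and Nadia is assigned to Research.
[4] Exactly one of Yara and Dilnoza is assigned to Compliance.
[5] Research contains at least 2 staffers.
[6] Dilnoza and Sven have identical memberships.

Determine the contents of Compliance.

Compliance = {Dilnoza, Sven}

From (1): Nadia ∉ Finance.
(2) (exactly one): Yara ∈ Finance.
(4) (exactly one): Dilnoza ∈ Compliance.
(6): Sven matches Dilnoza: Sven ∈ Compliance.
(3) (exactly one): Nadia ∈ Research.
(5): only 2 candidates remain for Research, so all are in.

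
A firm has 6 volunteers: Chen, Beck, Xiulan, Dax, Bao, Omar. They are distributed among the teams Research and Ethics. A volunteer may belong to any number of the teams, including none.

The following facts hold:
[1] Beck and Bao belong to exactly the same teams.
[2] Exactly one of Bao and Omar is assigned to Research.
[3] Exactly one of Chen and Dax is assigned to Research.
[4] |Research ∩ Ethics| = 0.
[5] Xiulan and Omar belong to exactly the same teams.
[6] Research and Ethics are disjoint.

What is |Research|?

3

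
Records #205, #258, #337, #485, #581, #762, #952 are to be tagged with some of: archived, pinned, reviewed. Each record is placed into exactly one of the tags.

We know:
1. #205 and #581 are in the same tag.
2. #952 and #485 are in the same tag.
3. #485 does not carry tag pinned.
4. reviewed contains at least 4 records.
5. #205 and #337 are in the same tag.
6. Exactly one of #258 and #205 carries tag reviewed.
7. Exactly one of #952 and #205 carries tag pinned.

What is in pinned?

From (3): #485 ∉ pinned.
(2): #952 matches #485: #952 ∉ pinned.
(7) (exactly one): #205 ∈ pinned.
(1): #581 matches #205: #581 ∉ archived.
(1): #581 matches #205: #581 ∈ pinned.
(5): #337 matches #205: #337 ∉ archived.
(5): #337 matches #205: #337 ∈ pinned.
(6) (exactly one): #258 ∈ reviewed.
(4): only 4 candidates remain for reviewed, so all are in.

pinned = {#205, #337, #581}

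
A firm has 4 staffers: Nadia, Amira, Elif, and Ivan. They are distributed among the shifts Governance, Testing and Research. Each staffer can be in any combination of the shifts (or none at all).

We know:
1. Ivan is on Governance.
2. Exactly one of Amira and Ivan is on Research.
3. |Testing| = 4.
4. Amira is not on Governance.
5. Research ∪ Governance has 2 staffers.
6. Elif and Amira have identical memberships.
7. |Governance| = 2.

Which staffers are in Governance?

From (1): Ivan ∈ Governance.
From (4): Amira ∉ Governance.
(3): only 4 candidates remain for Testing, so all are in.
(6): Elif matches Amira: Elif ∉ Governance.
(7): only 2 candidates remain for Governance, so all are in.

Governance = {Ivan, Nadia}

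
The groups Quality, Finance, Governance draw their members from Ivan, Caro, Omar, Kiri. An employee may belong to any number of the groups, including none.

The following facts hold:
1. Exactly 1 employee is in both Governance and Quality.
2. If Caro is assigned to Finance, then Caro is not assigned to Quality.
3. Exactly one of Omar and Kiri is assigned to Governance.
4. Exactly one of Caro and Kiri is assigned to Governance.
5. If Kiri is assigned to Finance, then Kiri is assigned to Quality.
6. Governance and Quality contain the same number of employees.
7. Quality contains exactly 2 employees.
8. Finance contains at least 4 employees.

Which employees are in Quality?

Quality = {Kiri, Omar}

(8): only 4 candidates remain for Finance, so all are in.
(2): Caro ∉ Quality.
(5): Kiri ∈ Quality.
Suppose Ivan ∈ Quality: no assignment then satisfies all the clues, so Ivan ∉ Quality.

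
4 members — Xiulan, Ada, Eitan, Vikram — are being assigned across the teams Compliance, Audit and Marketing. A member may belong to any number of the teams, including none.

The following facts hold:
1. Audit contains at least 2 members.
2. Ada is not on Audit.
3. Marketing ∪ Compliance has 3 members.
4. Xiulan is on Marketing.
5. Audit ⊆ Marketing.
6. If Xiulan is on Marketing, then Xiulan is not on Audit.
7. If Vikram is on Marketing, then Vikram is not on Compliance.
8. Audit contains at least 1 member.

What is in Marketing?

From (2): Ada ∉ Audit.
From (4): Xiulan ∈ Marketing.
(6): Xiulan ∉ Audit.
(1): only 2 candidates remain for Audit, so all are in.
(5) with Eitan ∈ Audit: Eitan ∈ Marketing.
(5) with Vikram ∈ Audit: Vikram ∈ Marketing.
(7): Vikram ∉ Compliance.
Suppose Ada ∈ Marketing: no assignment then satisfies all the clues, so Ada ∉ Marketing.

Marketing = {Eitan, Vikram, Xiulan}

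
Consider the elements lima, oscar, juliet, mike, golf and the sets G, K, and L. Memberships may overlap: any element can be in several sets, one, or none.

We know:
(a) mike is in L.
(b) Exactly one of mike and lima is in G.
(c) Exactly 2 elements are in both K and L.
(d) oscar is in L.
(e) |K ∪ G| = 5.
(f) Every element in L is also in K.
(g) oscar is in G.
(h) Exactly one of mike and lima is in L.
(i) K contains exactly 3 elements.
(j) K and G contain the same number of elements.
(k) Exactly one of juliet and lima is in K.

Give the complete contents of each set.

G = {golf, lima, oscar}; K = {juliet, mike, oscar}; L = {mike, oscar}

From (a): mike ∈ L.
From (d): oscar ∈ L.
From (g): oscar ∈ G.
(f) with oscar ∈ L: oscar ∈ K.
(f) with mike ∈ L: mike ∈ K.
(h) (exactly one): lima ∉ L.
Suppose lima ∉ G: no assignment then satisfies all the clues, so lima ∈ G.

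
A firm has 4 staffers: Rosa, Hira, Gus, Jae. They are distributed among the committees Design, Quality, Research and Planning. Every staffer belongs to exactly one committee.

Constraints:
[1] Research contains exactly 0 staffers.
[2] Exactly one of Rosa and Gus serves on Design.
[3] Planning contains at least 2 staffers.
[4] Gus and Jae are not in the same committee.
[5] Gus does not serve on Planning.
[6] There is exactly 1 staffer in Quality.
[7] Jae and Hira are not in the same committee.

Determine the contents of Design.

From (5): Gus ∉ Planning.
(1): Research already has 0, so the rest are out.
Suppose Rosa ∈ Design: no assignment then satisfies all the clues, so Rosa ∉ Design.

Design = {Gus}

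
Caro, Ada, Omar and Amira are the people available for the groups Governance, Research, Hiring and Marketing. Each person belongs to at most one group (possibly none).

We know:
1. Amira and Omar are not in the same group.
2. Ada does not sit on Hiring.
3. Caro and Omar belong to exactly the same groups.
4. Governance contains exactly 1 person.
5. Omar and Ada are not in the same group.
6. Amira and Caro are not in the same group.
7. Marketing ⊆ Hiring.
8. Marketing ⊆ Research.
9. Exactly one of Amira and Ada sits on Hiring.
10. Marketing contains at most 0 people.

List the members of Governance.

Governance = {Ada}

From (2): Ada ∉ Hiring.
(7) contrapositive: Ada ∉ Marketing.
(9) (exactly one): Amira ∈ Hiring.
(10): Marketing already has 0, so the rest are out.
(1): Omar ∉ Hiring.
(3): Caro matches Omar: Caro ∉ Hiring.
Suppose Caro ∈ Governance: no assignment then satisfies all the clues, so Caro ∉ Governance.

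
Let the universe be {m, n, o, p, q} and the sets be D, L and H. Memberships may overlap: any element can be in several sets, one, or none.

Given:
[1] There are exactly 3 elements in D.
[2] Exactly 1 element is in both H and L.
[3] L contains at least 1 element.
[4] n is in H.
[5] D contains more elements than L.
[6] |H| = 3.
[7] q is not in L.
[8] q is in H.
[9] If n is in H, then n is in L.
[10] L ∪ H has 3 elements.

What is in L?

L = {n}

From (4): n ∈ H.
From (7): q ∉ L.
From (8): q ∈ H.
(9): n ∈ L.
Suppose m ∈ L: no assignment then satisfies all the clues, so m ∉ L.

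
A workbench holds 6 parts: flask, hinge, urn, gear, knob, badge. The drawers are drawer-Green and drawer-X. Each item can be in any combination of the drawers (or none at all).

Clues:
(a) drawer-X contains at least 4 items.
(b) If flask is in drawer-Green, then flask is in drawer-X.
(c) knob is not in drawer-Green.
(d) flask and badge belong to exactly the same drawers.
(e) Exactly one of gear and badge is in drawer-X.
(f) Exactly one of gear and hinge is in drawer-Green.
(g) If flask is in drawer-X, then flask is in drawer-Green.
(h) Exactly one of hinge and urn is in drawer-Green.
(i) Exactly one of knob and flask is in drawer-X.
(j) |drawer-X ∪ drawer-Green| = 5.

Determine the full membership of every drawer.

drawer-Green = {badge, flask, gear, urn}; drawer-X = {badge, flask, hinge, urn}

From (c): knob ∉ drawer-Green.
Suppose flask ∉ drawer-Green: no assignment then satisfies all the clues, so flask ∈ drawer-Green.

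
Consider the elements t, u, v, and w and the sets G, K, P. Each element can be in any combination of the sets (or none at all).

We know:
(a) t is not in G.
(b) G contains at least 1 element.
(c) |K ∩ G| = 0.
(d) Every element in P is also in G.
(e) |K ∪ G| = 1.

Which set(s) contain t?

t: none

From (a): t ∉ G.
(d) contrapositive: t ∉ P.
Suppose t ∈ K: no assignment then satisfies all the clues, so t ∉ K.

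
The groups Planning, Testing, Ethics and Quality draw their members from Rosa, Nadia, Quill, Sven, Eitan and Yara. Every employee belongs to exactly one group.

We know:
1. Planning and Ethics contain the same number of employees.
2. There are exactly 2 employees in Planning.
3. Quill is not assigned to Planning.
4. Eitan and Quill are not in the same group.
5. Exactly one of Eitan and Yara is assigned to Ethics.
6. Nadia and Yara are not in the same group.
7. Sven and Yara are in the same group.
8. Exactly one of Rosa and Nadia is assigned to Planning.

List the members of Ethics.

From (3): Quill ∉ Planning.
Suppose Rosa ∈ Ethics: no assignment then satisfies all the clues, so Rosa ∉ Ethics.

Ethics = {Sven, Yara}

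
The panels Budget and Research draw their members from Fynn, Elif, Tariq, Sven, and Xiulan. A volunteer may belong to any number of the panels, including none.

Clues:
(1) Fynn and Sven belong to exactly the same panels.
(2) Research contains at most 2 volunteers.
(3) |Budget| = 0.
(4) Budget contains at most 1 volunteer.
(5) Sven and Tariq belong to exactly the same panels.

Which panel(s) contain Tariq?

Tariq: none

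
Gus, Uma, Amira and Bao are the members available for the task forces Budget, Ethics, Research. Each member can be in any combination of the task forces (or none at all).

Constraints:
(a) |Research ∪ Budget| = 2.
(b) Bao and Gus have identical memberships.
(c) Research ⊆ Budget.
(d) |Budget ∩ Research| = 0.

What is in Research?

Research = {}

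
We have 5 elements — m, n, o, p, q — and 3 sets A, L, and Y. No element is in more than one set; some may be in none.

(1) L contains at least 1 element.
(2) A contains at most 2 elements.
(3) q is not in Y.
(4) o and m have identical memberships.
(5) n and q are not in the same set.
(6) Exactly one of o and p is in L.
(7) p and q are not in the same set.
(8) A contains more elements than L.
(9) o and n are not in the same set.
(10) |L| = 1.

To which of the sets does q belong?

q: none

From (3): q ∉ Y.
Suppose q ∈ A: no assignment then satisfies all the clues, so q ∉ A.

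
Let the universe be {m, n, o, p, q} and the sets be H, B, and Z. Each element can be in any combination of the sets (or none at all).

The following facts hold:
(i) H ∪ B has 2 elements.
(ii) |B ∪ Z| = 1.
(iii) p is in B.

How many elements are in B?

1

From (iii): p ∈ B.
Suppose m ∈ B: no assignment then satisfies all the clues, so m ∉ B.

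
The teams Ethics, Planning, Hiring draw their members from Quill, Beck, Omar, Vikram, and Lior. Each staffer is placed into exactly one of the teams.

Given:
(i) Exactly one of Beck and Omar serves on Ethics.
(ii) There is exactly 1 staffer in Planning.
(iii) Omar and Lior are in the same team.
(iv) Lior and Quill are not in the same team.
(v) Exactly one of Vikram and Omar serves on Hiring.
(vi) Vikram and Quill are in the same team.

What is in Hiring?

Hiring = {Quill, Vikram}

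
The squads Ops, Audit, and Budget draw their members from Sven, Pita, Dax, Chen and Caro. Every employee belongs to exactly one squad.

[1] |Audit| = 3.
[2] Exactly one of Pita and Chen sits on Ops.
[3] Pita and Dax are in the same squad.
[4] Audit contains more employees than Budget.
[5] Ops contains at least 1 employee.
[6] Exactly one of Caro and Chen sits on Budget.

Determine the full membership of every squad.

Ops = {Chen}; Audit = {Dax, Pita, Sven}; Budget = {Caro}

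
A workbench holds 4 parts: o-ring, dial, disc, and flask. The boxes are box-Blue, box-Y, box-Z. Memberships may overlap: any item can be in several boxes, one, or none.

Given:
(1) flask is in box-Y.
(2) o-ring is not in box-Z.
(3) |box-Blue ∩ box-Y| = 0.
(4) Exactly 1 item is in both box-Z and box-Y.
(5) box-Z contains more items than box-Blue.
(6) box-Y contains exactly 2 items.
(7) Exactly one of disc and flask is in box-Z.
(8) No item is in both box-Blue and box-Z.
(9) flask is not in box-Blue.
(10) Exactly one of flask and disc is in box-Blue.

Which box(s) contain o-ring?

o-ring: box-Y

From (1): flask ∈ box-Y.
From (2): o-ring ∉ box-Z.
From (9): flask ∉ box-Blue.
(10) (exactly one): disc ∈ box-Blue.
(8) (disjoint): disc ∉ box-Z.
(7) (exactly one): flask ∈ box-Z.
Suppose o-ring ∈ box-Blue: no assignment then satisfies all the clues, so o-ring ∉ box-Blue.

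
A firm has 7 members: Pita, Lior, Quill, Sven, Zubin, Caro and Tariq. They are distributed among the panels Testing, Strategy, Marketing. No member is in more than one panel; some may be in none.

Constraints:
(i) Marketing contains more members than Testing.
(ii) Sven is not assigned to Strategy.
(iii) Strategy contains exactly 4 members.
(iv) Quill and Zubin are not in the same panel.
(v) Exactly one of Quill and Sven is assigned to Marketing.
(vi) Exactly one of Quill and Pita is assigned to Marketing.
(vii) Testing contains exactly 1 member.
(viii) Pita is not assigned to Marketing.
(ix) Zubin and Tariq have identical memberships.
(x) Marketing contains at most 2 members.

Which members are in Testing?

From (ii): Sven ∉ Strategy.
From (viii): Pita ∉ Marketing.
(vi) (exactly one): Quill ∈ Marketing.
(iv): Zubin ∉ Marketing.
(v) (exactly one): Sven ∉ Marketing.
(ix): Tariq matches Zubin: Tariq ∉ Marketing.
Suppose Pita ∈ Testing: no assignment then satisfies all the clues, so Pita ∉ Testing.

Testing = {Sven}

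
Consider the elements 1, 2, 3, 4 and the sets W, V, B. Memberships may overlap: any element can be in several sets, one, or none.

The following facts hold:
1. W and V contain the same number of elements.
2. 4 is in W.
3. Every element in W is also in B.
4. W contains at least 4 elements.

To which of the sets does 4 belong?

From (2): 4 ∈ W.
(3) with 4 ∈ W: 4 ∈ B.
(4): only 4 candidates remain for W, so all are in.
(3) with 1 ∈ W: 1 ∈ B.
(3) with 2 ∈ W: 2 ∈ B.
(3) with 3 ∈ W: 3 ∈ B.
Suppose 4 ∉ V: no assignment then satisfies all the clues, so 4 ∈ V.

4: B, V, W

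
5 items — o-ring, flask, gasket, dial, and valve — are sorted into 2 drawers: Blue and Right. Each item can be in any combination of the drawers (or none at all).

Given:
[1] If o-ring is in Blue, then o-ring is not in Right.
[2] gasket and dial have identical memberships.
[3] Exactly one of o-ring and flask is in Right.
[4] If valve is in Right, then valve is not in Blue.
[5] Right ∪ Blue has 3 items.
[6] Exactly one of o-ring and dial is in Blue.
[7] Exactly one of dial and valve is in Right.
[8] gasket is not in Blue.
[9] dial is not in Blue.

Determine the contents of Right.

Right = {flask, valve}

From (8): gasket ∉ Blue.
From (9): dial ∉ Blue.
(6) (exactly one): o-ring ∈ Blue.
(1): o-ring ∉ Right.
(3) (exactly one): flask ∈ Right.
Suppose gasket ∈ Right: no assignment then satisfies all the clues, so gasket ∉ Right.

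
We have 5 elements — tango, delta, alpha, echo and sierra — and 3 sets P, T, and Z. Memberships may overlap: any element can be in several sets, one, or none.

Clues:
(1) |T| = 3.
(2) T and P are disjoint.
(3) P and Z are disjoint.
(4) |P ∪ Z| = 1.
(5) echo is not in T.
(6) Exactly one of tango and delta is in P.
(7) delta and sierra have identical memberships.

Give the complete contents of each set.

P = {tango}; T = {alpha, delta, sierra}; Z = {}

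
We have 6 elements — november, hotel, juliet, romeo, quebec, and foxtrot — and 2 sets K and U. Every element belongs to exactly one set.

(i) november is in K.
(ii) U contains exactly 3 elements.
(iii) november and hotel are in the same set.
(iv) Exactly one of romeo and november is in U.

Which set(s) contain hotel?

From (i): november ∈ K.
(iii): hotel matches november: hotel ∈ K.
(iv) (exactly one): romeo ∈ U.

hotel: K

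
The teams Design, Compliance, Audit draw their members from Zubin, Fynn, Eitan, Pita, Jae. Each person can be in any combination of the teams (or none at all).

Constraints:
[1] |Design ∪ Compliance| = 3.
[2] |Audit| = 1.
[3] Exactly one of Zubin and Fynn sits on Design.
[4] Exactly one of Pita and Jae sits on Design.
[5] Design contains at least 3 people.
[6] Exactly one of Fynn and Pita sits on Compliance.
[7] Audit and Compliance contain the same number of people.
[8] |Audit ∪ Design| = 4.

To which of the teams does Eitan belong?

Eitan: Design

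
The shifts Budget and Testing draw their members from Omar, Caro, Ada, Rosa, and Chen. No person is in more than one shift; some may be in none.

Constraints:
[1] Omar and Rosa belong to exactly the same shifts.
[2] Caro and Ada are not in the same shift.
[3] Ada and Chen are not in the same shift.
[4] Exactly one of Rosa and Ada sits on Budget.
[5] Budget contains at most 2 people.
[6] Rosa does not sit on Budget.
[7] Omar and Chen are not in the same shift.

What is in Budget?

Budget = {Ada}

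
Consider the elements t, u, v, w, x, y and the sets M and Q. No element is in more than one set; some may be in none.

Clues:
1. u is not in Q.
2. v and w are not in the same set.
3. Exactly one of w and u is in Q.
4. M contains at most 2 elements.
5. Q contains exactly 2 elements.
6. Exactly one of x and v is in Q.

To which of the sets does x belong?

From (1): u ∉ Q.
(3) (exactly one): w ∈ Q.
(2): v ∉ Q.
(6) (exactly one): x ∈ Q.
(5): Q already has 2, so the rest are out.

x: Q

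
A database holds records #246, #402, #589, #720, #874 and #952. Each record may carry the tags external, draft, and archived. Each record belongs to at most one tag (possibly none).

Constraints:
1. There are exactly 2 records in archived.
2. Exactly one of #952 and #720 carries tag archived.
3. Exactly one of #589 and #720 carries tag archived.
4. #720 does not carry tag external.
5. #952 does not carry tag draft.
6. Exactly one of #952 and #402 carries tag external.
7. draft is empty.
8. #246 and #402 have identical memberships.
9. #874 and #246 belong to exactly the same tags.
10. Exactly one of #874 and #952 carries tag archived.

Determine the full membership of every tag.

From (4): #720 ∉ external.
From (5): #952 ∉ draft.
(7): draft already has 0, so the rest are out.
Suppose #246 ∉ external: no assignment then satisfies all the clues, so #246 ∈ external.

external = {#246, #402, #874}; draft = {}; archived = {#589, #952}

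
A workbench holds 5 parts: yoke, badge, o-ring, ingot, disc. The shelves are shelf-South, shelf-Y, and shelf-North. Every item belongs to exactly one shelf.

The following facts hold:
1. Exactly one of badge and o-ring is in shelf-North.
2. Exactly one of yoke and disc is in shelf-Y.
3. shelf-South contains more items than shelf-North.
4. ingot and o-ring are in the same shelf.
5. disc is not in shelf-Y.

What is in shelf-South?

shelf-South = {disc, ingot, o-ring}

From (5): disc ∉ shelf-Y.
(2) (exactly one): yoke ∈ shelf-Y.
Suppose badge ∈ shelf-South: no assignment then satisfies all the clues, so badge ∉ shelf-South.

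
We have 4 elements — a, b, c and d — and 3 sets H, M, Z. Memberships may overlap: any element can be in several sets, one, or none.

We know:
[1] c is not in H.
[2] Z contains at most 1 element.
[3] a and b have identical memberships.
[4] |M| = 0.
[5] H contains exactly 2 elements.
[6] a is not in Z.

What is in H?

From (1): c ∉ H.
From (6): a ∉ Z.
(3): b matches a: b ∉ Z.
(4): M already has 0, so the rest are out.
Suppose a ∉ H: no assignment then satisfies all the clues, so a ∈ H.

H = {a, b}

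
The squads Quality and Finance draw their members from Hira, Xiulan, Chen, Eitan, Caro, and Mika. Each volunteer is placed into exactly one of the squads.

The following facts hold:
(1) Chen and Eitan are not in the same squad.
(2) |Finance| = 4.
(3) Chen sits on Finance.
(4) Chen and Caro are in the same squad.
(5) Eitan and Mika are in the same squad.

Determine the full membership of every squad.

Quality = {Eitan, Mika}; Finance = {Caro, Chen, Hira, Xiulan}

From (3): Chen ∈ Finance.
(1): Eitan ∉ Finance.
(4): Caro matches Chen: Caro ∉ Quality.
(4): Caro matches Chen: Caro ∈ Finance.
(5): Mika matches Eitan: Mika ∉ Finance.
Only one squad left: Eitan ∈ Quality.
Only one squad left: Mika ∈ Quality.
(2): only 4 candidates remain for Finance, so all are in.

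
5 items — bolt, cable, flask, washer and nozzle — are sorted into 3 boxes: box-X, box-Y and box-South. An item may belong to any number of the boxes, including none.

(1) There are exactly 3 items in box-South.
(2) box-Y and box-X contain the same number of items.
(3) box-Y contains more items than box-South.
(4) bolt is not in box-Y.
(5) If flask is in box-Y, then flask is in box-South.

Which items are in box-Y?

box-Y = {cable, flask, nozzle, washer}

From (4): bolt ∉ box-Y.
Suppose cable ∉ box-Y: no assignment then satisfies all the clues, so cable ∈ box-Y.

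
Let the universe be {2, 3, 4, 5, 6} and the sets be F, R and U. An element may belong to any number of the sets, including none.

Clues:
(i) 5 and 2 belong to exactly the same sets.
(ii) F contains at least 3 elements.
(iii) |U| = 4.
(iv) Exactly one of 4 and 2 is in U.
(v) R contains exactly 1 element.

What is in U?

U = {2, 3, 5, 6}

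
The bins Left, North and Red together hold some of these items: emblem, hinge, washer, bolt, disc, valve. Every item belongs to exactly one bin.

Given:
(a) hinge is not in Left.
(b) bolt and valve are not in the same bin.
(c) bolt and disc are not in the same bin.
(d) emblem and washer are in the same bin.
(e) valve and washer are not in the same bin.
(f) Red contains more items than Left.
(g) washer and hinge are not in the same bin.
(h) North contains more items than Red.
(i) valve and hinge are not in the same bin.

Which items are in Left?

Left = {valve}

From (a): hinge ∉ Left.
Suppose emblem ∈ Left: no assignment then satisfies all the clues, so emblem ∉ Left.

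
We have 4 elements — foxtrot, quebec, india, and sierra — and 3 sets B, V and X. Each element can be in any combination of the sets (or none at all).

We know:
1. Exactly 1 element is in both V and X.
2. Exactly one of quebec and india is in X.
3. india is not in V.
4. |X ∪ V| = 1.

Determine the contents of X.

X = {quebec}

From (3): india ∉ V.
Suppose foxtrot ∈ X: no assignment then satisfies all the clues, so foxtrot ∉ X.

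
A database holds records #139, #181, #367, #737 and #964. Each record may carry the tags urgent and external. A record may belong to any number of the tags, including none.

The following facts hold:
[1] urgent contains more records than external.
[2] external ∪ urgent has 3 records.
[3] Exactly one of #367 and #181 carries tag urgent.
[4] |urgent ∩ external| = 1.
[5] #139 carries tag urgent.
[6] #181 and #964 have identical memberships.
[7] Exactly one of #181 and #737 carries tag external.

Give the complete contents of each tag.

urgent = {#139, #367, #737}; external = {#737}

From (5): #139 ∈ urgent.
Suppose #139 ∈ external: no assignment then satisfies all the clues, so #139 ∉ external.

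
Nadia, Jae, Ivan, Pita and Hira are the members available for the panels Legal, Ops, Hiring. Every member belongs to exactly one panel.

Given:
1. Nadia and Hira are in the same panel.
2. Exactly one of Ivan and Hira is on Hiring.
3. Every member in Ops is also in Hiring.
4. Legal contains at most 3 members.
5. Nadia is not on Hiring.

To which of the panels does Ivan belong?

Ivan: Hiring

From (5): Nadia ∉ Hiring.
(1): Hira matches Nadia: Hira ∉ Hiring.
(2) (exactly one): Ivan ∈ Hiring.
(3) contrapositive: Nadia ∉ Ops.
(3) contrapositive: Hira ∉ Ops.
Only one panel left: Nadia ∈ Legal.
Only one panel left: Hira ∈ Legal.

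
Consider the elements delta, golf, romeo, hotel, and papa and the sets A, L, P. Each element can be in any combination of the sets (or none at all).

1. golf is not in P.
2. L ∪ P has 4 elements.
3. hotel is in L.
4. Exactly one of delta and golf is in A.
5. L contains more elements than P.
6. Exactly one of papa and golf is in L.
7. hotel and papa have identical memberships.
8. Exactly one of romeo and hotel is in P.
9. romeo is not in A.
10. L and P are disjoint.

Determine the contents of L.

L = {delta, hotel, papa}

From (1): golf ∉ P.
From (3): hotel ∈ L.
From (9): romeo ∉ A.
(7): papa matches hotel: papa ∈ L.
(10) (disjoint): hotel ∉ P.
(10) (disjoint): papa ∉ P.
(6) (exactly one): golf ∉ L.
(8) (exactly one): romeo ∈ P.
(10) (disjoint): romeo ∉ L.
Suppose delta ∉ L: no assignment then satisfies all the clues, so delta ∈ L.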